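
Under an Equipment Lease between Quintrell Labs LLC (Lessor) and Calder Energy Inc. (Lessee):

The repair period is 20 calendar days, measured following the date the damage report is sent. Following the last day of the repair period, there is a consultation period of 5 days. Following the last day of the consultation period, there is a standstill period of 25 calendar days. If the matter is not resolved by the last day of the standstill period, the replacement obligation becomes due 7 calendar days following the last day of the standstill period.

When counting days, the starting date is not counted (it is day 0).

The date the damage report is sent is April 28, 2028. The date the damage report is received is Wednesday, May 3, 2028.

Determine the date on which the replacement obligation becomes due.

June 24, 2028

The last day of the repair period: 20 calendar days after April 28, 2028 is May 18, 2028.
The last day of the consultation period: 5 calendar days after May 18, 2028 is May 23, 2028.
The last day of the standstill period: 25 calendar days after May 23, 2028 is June 17, 2028.
The date on which the replacement obligation becomes due: 7 calendar days after June 17, 2028 is June 24, 2028.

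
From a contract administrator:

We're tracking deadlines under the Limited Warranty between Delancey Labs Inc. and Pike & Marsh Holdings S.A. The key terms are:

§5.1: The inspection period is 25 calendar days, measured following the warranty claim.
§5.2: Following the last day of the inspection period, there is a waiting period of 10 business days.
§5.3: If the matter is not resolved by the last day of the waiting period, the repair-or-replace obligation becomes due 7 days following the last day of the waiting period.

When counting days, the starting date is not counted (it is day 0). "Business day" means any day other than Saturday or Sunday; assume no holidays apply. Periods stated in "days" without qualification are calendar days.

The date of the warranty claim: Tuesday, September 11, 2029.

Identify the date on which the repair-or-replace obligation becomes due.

Adding 25 calendar days to September 11, 2029 gives October 6, 2029, which is the last day of the inspection period.
The last day of the waiting period: 10 business days after Saturday, October 6, 2029, skipping weekends — Oct 8, Oct 9, Oct 10, Oct 11, Oct 12, Oct 15, Oct 16, Oct 17, Oct 18, Oct 19 — lands on Friday, October 19, 2029.
Adding 7 calendar days to October 19, 2029 gives October 26, 2029, which is the date on which the repair-or-replace obligation becomes due.

October 26, 2029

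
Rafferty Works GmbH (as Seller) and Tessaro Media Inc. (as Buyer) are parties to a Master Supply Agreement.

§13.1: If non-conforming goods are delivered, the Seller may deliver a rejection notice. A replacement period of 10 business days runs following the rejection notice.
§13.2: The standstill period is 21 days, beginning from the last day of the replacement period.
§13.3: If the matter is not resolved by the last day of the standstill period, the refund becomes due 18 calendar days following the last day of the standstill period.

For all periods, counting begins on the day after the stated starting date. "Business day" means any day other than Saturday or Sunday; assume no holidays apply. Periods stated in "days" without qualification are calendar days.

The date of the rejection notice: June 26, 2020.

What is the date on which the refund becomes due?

August 18, 2020

The last day of the replacement period: 10 business days after Friday, June 26, 2020, skipping weekends — Jun 29, Jun 30, Jul 1, Jul 2, Jul 3, Jul 6, Jul 7, Jul 8, Jul 9, Jul 10 — lands on Friday, July 10, 2020.
The last day of the standstill period: July 10, 2020 + 21 days = July 31, 2020.
Adding 18 calendar days to July 31, 2020 gives August 18, 2020, which is the date on which the refund becomes due.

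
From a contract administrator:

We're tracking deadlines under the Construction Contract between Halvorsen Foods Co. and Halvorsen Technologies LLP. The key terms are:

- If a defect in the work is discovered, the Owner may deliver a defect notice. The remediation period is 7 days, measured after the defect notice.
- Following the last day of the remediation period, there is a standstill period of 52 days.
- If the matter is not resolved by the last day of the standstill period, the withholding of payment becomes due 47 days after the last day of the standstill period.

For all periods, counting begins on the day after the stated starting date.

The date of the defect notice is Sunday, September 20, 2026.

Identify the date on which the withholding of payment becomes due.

The last day of the remediation period: 7 calendar days after September 20, 2026 is September 27, 2026.
The last day of the standstill period: 52 calendar days after September 27, 2026 is November 18, 2026.
Adding 47 calendar days to November 18, 2026 gives January 4, 2027, which is the date on which the withholding of payment becomes due.

January 4, 2027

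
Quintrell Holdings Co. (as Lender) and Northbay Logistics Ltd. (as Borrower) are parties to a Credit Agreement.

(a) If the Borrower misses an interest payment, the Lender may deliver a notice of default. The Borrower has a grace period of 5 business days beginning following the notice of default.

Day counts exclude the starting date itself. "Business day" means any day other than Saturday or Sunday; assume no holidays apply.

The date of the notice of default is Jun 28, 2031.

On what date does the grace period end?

The last day of the grace period: 5 business days after Saturday, Jun 28, 2031, skipping weekends — Jun 30, Jul 1, Jul 2, Jul 3, Jul 4 — lands on Friday, Jul 4, 2031.

Jul 4, 2031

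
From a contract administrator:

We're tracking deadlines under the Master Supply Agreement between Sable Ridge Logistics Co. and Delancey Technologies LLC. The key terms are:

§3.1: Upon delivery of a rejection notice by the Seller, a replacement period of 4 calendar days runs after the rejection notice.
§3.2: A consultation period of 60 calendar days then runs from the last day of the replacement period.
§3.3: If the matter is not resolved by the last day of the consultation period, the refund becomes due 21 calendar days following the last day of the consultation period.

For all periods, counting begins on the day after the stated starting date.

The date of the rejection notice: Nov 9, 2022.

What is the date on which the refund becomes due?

Feb 2, 2023

The last day of the replacement period: Nov 9, 2022 + 4 days = Nov 13, 2022.
The last day of the consultation period: 60 calendar days after Nov 13, 2022 is Jan 12, 2023.
The date on which the refund becomes due: 21 calendar days after Jan 12, 2023 is Feb 2, 2023.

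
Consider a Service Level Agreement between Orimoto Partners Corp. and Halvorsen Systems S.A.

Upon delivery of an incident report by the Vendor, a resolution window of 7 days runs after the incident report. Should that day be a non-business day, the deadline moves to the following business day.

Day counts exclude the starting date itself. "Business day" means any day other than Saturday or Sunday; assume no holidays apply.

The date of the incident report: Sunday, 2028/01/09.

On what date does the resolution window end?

2028/01/17

The last day of the resolution window: 7 calendar days after 2028/01/09 is 2028/01/16. That falls on a Sunday, so it rolls to the next business day, Monday, 2028/01/17.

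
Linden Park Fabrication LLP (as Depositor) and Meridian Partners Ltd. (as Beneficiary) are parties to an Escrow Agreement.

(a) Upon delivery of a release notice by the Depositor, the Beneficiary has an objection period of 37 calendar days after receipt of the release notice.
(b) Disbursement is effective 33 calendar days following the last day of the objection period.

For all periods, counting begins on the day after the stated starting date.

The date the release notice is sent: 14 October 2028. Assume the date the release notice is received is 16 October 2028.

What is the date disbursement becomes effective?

25 December 2028

Adding 37 calendar days to 16 October 2028 gives 22 November 2028, which is the last day of the objection period.
The date disbursement becomes effective: 33 calendar days after 22 November 2028 is 25 December 2028.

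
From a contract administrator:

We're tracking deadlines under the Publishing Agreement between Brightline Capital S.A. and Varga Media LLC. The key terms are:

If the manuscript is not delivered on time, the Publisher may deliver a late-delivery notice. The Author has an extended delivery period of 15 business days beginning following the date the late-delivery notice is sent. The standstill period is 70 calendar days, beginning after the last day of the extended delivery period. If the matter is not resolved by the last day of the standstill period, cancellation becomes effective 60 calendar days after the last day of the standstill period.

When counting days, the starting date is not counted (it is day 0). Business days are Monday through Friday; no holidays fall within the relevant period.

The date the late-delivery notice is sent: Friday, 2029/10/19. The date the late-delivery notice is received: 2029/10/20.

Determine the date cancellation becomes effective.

2030/03/19

The last day of the extended delivery period: 15 business days after Friday, 2029/10/19, skipping weekends — Oct 22, Oct 23, Oct 24, Oct 25, …, Nov 7, Nov 8, Nov 9 — lands on Friday, 2029/11/09.
Adding 70 calendar days to 2029/11/09 gives 2030/01/18, which is the last day of the standstill period.
The date cancellation becomes effective: 60 calendar days after 2030/01/18 is 2030/03/19.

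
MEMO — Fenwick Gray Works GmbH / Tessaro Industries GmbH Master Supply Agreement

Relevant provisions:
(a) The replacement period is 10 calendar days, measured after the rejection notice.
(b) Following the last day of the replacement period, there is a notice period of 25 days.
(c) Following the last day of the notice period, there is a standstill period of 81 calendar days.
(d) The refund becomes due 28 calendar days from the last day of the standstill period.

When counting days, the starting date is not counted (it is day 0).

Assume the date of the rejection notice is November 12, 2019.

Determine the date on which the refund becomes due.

April 4, 2020

The last day of the replacement period: 10 calendar days after November 12, 2019 is November 22, 2019.
The last day of the notice period: November 22, 2019 + 25 days = December 17, 2019.
The last day of the standstill period: December 17, 2019 + 81 days = March 7, 2020.
Adding 28 calendar days to March 7, 2020 gives April 4, 2020, which is the date on which the refund becomes due.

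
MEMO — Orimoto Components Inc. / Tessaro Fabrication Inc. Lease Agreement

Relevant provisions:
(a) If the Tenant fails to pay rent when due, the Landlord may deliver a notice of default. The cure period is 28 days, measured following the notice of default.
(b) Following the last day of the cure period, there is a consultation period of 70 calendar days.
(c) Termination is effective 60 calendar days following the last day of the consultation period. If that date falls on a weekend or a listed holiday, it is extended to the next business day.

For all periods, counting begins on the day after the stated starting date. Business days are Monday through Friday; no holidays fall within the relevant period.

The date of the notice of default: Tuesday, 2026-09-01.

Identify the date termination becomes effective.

The last day of the cure period: 28 calendar days after 2026-09-01 is 2026-09-29.
The last day of the consultation period: 2026-09-29 + 70 days = 2026-12-08.
Adding 60 calendar days to 2026-12-08 gives 2027-02-06, which is the date termination becomes effective. That falls on a Saturday, so it rolls to the next business day, Monday, 2027-02-08.

2027-02-08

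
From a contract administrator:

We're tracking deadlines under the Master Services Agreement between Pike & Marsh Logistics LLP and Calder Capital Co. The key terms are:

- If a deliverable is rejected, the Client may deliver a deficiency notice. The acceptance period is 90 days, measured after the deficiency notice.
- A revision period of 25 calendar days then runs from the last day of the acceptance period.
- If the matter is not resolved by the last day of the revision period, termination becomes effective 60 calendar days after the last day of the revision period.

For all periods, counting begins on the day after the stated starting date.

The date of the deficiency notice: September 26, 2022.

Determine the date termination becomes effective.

March 20, 2023

The last day of the acceptance period: 90 calendar days after September 26, 2022 is December 25, 2022.
The last day of the revision period: 25 calendar days after December 25, 2022 is January 19, 2023.
The date termination becomes effective: January 19, 2023 + 60 days = March 20, 2023.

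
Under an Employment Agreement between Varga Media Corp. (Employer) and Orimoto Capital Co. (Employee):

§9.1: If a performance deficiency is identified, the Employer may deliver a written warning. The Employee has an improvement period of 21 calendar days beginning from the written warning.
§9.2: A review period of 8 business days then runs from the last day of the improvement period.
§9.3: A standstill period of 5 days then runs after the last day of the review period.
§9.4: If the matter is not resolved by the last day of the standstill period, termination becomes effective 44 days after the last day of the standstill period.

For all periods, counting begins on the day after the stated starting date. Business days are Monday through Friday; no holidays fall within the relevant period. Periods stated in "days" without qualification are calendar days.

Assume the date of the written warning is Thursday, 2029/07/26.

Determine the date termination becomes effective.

The last day of the improvement period: 21 calendar days after 2029/07/26 is 2029/08/16.
The last day of the review period: counting 8 business days from Thursday, 2029/08/16 (Aug 17, Aug 20, Aug 21, Aug 22, Aug 23, Aug 24, Aug 27, Aug 28, skipping weekends) reaches Tuesday, 2029/08/28.
The last day of the standstill period: 2029/08/28 + 5 days = 2029/09/02.
Adding 44 calendar days to 2029/09/02 gives 2029/10/16, which is the date termination becomes effective.

2029/10/16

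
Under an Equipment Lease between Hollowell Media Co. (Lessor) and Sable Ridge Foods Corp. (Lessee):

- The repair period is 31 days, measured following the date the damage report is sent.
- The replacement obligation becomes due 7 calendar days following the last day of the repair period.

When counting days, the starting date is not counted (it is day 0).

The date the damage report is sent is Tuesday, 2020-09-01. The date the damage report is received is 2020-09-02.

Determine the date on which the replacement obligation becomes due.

2020-10-09

The last day of the repair period: 2020-09-01 + 31 days = 2020-10-02.
The date on which the replacement obligation becomes due: 7 calendar days after 2020-10-02 is 2020-10-09.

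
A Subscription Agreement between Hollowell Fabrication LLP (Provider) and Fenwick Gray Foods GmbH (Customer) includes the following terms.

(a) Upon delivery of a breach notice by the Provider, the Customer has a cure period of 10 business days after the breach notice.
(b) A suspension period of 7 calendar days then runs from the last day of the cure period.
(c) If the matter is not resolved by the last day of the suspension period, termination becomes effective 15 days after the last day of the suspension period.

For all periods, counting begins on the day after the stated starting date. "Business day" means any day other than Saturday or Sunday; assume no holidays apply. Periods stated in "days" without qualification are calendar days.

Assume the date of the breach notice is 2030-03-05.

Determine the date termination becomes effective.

2030-04-10

The last day of the cure period: 10 business days after Tuesday, 2030-03-05, skipping weekends — Mar 6, Mar 7, Mar 8, Mar 11, Mar 12, Mar 13, Mar 14, Mar 15, Mar 18, Mar 19 — lands on Tuesday, 2030-03-19.
Adding 7 calendar days to 2030-03-19 gives 2030-03-26, which is the last day of the suspension period.
The date termination becomes effective: 2030-03-26 + 15 days = 2030-04-10.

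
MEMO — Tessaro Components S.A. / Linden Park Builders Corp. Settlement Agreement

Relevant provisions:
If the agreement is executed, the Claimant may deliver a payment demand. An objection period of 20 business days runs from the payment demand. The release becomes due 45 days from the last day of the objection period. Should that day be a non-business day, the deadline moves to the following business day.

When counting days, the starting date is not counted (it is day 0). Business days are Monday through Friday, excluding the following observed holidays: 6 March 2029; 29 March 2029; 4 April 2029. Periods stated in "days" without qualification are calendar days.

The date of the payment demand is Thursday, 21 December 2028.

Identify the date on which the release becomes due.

From Thursday, 21 December 2028, 20 business days (Dec 22, Dec 25, Dec 26, Dec 27, …, Jan 16, Jan 17, Jan 18, skipping weekends) brings us to Thursday, 18 January 2029, which is the last day of the objection period.
The date on which the release becomes due: 45 calendar days after 18 January 2029 is 4 March 2029. That falls on a Sunday, so it rolls to the next business day, Monday, 5 March 2029.

5 March 2029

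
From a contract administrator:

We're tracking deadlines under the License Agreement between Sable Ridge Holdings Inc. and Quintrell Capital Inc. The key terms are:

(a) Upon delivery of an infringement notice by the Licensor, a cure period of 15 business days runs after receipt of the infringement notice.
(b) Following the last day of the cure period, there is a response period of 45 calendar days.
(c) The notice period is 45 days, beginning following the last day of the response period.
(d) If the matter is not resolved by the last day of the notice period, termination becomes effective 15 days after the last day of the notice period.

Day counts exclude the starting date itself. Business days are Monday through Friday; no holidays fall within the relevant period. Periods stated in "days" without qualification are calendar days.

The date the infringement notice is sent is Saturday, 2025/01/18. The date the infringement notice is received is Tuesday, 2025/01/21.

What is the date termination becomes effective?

From Tuesday, 2025/01/21, 15 business days (Jan 22, Jan 23, Jan 24, Jan 27, …, Feb 7, Feb 10, Feb 11, skipping weekends) brings us to Tuesday, 2025/02/11, which is the last day of the cure period.
The last day of the response period: 45 calendar days after 2025/02/11 is 2025/03/28.
Adding 45 calendar days to 2025/03/28 gives 2025/05/12, which is the last day of the notice period.
The date termination becomes effective: 2025/05/12 + 15 days = 2025/05/27.

2025/05/27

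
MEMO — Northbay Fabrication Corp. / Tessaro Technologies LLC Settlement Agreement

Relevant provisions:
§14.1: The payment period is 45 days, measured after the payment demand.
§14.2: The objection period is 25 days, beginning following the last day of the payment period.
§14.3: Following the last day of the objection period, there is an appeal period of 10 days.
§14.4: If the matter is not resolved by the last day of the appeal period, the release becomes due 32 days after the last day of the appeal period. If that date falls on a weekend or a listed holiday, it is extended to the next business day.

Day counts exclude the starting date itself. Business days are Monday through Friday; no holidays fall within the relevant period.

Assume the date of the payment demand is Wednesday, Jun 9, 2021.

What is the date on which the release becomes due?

Adding 45 calendar days to Jun 9, 2021 gives Jul 24, 2021, which is the last day of the payment period.
Adding 25 calendar days to Jul 24, 2021 gives Aug 18, 2021, which is the last day of the objection period.
Adding 10 calendar days to Aug 18, 2021 gives Aug 28, 2021, which is the last day of the appeal period.
Adding 32 calendar days to Aug 28, 2021 gives Sep 29, 2021, which is the date on which the release becomes due. Sep 29, 2021 is a Wednesday, so no roll-forward applies.

Sep 29, 2021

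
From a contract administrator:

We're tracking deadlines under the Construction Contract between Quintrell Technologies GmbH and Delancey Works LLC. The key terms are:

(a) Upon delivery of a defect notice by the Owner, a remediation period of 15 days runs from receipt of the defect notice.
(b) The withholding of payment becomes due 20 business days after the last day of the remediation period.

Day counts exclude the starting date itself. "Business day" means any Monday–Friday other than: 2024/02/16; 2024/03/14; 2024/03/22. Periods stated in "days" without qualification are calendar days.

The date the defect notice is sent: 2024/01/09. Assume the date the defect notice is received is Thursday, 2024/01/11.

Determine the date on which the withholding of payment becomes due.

The last day of the remediation period: 2024/01/11 + 15 days = 2024/01/26.
The date on which the withholding of payment becomes due: counting 20 business days from Friday, 2024/01/26 (Jan 29, Jan 30, Jan 31, Feb 1, …, Feb 22, Feb 23, Feb 26, skipping weekends and the listed holiday on Feb 16) reaches Monday, 2024/02/26.

2024/02/26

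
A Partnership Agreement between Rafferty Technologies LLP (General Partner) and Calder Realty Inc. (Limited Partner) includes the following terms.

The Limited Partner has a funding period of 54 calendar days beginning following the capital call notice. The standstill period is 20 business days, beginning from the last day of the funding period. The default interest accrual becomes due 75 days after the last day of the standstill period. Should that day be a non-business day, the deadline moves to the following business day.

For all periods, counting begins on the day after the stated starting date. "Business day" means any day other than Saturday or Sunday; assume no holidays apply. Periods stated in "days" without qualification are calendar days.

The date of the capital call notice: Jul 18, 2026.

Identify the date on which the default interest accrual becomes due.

Dec 22, 2026

The last day of the funding period: 54 calendar days after Jul 18, 2026 is Sep 10, 2026.
The last day of the standstill period: 20 business days after Thursday, Sep 10, 2026, skipping weekends — Sep 11, Sep 14, Sep 15, Sep 16, …, Oct 6, Oct 7, Oct 8 — lands on Thursday, Oct 8, 2026.
The date on which the default interest accrual becomes due: Oct 8, 2026 + 75 days = Dec 22, 2026. Dec 22, 2026 is a Tuesday, so no roll-forward applies.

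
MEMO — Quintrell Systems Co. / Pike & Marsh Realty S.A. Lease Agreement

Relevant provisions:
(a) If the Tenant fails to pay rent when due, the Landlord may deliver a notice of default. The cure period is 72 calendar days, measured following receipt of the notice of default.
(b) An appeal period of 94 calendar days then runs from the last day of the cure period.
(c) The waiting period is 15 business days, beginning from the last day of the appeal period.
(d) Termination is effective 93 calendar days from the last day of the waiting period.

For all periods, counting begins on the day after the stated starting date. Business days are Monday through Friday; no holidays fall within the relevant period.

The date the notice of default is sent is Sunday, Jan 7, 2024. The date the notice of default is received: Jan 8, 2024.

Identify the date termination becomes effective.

The last day of the cure period: Jan 8, 2024 + 72 days = Mar 20, 2024.
The last day of the appeal period: 94 calendar days after Mar 20, 2024 is Jun 22, 2024.
From Saturday, Jun 22, 2024, 15 business days (Jun 24, Jun 25, Jun 26, Jun 27, …, Jul 10, Jul 11, Jul 12, skipping weekends) brings us to Friday, Jul 12, 2024, which is the last day of the waiting period.
Adding 93 calendar days to Jul 12, 2024 gives Oct 13, 2024, which is the date termination becomes effective.

Oct 13, 2024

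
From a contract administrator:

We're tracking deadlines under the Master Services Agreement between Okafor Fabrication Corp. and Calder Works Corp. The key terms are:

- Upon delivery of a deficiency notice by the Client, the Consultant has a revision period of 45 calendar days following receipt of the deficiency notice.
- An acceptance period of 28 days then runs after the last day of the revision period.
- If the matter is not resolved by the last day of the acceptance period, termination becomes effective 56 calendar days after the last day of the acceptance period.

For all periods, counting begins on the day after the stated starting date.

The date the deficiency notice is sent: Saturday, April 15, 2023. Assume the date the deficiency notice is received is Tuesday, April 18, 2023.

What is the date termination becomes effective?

The last day of the revision period: 45 calendar days after April 18, 2023 is June 2, 2023.
The last day of the acceptance period: June 2, 2023 + 28 days = June 30, 2023.
The date termination becomes effective: 56 calendar days after June 30, 2023 is August 25, 2023.

August 25, 2023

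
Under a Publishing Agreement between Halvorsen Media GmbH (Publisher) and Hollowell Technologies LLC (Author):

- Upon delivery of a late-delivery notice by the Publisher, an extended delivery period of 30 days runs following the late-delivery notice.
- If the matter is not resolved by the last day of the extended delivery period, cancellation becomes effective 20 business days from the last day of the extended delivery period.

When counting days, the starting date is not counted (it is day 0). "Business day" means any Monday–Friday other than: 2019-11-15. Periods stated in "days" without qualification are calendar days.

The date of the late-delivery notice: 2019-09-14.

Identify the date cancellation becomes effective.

The last day of the extended delivery period: 30 calendar days after 2019-09-14 is 2019-10-14.
From Monday, 2019-10-14, 20 business days (Oct 15, Oct 16, Oct 17, Oct 18, …, Nov 7, Nov 8, Nov 11, skipping weekends) brings us to Monday, 2019-11-11, which is the date cancellation becomes effective.

2019-11-11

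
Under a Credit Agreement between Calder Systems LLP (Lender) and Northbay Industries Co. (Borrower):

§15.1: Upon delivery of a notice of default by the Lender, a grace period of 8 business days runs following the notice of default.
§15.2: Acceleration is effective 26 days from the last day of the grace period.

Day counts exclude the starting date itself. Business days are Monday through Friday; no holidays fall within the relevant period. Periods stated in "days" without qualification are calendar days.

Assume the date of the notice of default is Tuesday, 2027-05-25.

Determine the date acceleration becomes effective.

From Tuesday, 2027-05-25, 8 business days (May 26, May 27, May 28, May 31, Jun 1, Jun 2, Jun 3, Jun 4, skipping weekends) brings us to Friday, 2027-06-04, which is the last day of the grace period.
Adding 26 calendar days to 2027-06-04 gives 2027-06-30, which is the date acceleration becomes effective.

2027-06-30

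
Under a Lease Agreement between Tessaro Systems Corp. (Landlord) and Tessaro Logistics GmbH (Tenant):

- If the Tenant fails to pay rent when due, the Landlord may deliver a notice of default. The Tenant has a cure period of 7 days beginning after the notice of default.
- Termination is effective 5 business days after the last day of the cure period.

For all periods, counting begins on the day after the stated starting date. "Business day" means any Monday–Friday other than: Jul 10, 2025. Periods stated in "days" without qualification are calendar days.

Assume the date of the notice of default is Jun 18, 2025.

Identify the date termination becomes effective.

The last day of the cure period: 7 calendar days after Jun 18, 2025 is Jun 25, 2025.
The date termination becomes effective: 5 business days after Wednesday, Jun 25, 2025, skipping weekends — Jun 26, Jun 27, Jun 30, Jul 1, Jul 2 — lands on Wednesday, Jul 2, 2025.

Jul 2, 2025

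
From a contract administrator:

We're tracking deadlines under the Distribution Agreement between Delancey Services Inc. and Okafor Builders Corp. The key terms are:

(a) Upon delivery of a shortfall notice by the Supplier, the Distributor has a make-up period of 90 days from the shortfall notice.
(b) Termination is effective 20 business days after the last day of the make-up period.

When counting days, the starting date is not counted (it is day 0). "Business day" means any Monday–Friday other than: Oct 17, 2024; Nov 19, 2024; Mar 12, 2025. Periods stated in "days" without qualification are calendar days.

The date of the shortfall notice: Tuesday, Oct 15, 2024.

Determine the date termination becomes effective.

The last day of the make-up period: 90 calendar days after Oct 15, 2024 is Jan 13, 2025.
The date termination becomes effective: 20 business days after Monday, Jan 13, 2025, skipping weekends — Jan 14, Jan 15, Jan 16, Jan 17, …, Feb 6, Feb 7, Feb 10 — lands on Monday, Feb 10, 2025.

Feb 10, 2025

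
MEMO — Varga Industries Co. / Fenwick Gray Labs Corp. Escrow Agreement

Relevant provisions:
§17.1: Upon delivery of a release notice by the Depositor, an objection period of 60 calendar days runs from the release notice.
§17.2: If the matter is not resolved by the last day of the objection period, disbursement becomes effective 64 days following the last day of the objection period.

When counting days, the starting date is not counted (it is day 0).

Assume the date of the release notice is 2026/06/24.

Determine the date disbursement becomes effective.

The last day of the objection period: 60 calendar days after 2026/06/24 is 2026/08/23.
Adding 64 calendar days to 2026/08/23 gives 2026/10/26, which is the date disbursement becomes effective.

2026/10/26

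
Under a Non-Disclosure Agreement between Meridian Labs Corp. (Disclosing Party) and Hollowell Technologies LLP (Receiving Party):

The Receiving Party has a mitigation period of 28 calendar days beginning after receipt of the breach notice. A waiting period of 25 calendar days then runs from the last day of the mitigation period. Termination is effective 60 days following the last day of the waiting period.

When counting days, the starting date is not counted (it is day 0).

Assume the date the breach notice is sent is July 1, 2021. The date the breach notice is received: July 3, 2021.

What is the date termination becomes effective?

October 24, 2021

Adding 28 calendar days to July 3, 2021 gives July 31, 2021, which is the last day of the mitigation period.
The last day of the waiting period: 25 calendar days after July 31, 2021 is August 25, 2021.
Adding 60 calendar days to August 25, 2021 gives October 24, 2021, which is the date termination becomes effective.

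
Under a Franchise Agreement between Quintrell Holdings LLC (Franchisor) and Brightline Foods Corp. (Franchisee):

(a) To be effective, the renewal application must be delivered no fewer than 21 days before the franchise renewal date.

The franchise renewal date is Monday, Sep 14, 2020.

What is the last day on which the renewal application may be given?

Counting back 21 calendar days from Sep 14, 2020 gives Aug 24, 2020.

Aug 24, 2020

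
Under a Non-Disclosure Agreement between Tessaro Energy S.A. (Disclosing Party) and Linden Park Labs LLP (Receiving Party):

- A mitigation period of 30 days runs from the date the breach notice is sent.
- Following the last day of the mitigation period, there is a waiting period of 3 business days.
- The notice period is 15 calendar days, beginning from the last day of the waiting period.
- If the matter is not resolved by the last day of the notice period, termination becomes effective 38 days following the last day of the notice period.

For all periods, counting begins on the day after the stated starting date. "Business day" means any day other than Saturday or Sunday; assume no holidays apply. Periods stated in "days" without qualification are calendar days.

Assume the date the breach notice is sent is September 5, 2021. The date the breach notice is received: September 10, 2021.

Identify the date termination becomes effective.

November 30, 2021

Adding 30 calendar days to September 5, 2021 gives October 5, 2021, which is the last day of the mitigation period.
The last day of the waiting period: counting 3 business days from Tuesday, October 5, 2021 (Oct 6, Oct 7, Oct 8, skipping weekends) reaches Friday, October 8, 2021.
Adding 15 calendar days to October 8, 2021 gives October 23, 2021, which is the last day of the notice period.
Adding 38 calendar days to October 23, 2021 gives November 30, 2021, which is the date termination becomes effective.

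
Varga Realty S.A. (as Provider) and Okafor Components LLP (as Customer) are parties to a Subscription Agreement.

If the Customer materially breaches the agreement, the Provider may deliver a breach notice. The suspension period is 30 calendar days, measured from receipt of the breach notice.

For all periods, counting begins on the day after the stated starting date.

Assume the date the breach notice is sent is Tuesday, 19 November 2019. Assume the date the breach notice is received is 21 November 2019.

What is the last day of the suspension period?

21 December 2019

The last day of the suspension period: 21 November 2019 + 30 days = 21 December 2019.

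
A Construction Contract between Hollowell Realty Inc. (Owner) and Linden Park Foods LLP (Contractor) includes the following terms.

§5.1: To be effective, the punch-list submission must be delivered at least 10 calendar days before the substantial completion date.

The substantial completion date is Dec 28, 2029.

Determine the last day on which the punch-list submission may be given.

Counting back 10 calendar days from Dec 28, 2029 gives Dec 18, 2029.

Dec 18, 2029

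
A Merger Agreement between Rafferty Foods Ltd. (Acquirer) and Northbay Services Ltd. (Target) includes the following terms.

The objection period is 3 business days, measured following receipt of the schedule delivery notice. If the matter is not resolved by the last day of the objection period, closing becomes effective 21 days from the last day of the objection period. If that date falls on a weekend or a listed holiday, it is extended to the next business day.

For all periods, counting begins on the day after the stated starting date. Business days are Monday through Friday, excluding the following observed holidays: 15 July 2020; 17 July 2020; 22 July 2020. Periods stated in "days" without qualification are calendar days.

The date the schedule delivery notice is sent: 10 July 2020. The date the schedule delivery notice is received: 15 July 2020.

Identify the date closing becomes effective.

11 August 2020

The last day of the objection period: 3 business days after Wednesday, 15 July 2020, skipping weekends and the listed holiday on Jul 17 — Jul 16, Jul 20, Jul 21 — lands on Tuesday, 21 July 2020.
Adding 21 calendar days to 21 July 2020 gives 11 August 2020, which is the date closing becomes effective. 11 August 2020 is a Tuesday and is not a listed holiday, so no roll-forward applies.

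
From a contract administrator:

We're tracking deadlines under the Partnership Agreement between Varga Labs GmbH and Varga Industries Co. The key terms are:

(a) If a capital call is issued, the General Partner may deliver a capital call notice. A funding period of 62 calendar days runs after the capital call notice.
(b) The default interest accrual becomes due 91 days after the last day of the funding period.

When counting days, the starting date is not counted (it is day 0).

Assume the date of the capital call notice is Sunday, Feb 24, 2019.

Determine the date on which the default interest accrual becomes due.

Adding 62 calendar days to Feb 24, 2019 gives Apr 27, 2019, which is the last day of the funding period.
The date on which the default interest accrual becomes due: Apr 27, 2019 + 91 days = Jul 27, 2019.

Jul 27, 2019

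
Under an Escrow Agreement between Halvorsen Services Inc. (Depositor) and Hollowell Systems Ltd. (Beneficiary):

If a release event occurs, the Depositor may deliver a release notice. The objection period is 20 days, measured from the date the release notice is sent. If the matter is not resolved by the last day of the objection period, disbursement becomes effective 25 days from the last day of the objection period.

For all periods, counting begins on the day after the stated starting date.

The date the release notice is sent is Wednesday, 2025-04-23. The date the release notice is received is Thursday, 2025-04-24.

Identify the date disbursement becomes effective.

2025-06-07

The last day of the objection period: 2025-04-23 + 20 days = 2025-05-13.
Adding 25 calendar days to 2025-05-13 gives 2025-06-07, which is the date disbursement becomes effective.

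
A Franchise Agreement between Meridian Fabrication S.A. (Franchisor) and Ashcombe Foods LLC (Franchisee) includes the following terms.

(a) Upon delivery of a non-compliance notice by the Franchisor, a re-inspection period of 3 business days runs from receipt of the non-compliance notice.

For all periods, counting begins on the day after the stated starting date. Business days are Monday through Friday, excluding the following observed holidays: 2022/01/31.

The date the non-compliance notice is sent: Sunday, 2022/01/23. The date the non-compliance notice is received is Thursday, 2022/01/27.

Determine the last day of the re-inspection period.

The last day of the re-inspection period: 3 business days after Thursday, 2022/01/27, skipping weekends and the listed holiday on Jan 31 — Jan 28, Feb 1, Feb 2 — lands on Wednesday, 2022/02/02.

2022/02/02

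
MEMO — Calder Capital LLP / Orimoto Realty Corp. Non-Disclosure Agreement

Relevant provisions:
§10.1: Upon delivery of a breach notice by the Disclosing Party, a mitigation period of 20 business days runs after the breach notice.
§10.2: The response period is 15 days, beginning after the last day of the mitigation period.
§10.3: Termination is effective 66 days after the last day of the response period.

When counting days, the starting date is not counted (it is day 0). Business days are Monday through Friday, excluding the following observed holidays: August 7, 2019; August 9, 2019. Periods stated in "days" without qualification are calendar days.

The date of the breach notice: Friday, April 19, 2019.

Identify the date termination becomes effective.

The last day of the mitigation period: counting 20 business days from Friday, April 19, 2019 (Apr 22, Apr 23, Apr 24, Apr 25, …, May 15, May 16, May 17, skipping weekends) reaches Friday, May 17, 2019.
Adding 15 calendar days to May 17, 2019 gives June 1, 2019, which is the last day of the response period.
The date termination becomes effective: June 1, 2019 + 66 days = August 6, 2019.

August 6, 2019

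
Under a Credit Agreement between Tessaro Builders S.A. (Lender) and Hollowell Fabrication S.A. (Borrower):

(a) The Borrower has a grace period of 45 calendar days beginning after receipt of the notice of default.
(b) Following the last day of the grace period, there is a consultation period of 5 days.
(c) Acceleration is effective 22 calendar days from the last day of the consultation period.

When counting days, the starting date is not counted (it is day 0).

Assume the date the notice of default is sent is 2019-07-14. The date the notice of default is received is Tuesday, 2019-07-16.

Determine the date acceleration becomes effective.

2019-09-26

The last day of the grace period: 2019-07-16 + 45 days = 2019-08-30.
The last day of the consultation period: 2019-08-30 + 5 days = 2019-09-04.
Adding 22 calendar days to 2019-09-04 gives 2019-09-26, which is the date acceleration becomes effective.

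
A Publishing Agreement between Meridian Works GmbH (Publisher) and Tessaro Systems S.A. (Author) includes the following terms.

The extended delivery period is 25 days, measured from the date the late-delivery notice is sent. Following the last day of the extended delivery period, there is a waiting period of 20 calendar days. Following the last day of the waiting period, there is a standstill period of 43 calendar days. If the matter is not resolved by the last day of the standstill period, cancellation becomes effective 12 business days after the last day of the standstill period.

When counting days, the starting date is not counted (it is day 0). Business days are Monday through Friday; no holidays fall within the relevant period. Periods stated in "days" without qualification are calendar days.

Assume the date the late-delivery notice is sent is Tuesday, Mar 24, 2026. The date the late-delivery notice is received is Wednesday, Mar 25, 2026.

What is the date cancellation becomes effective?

Jul 7, 2026

The last day of the extended delivery period: 25 calendar days after Mar 24, 2026 is Apr 18, 2026.
Adding 20 calendar days to Apr 18, 2026 gives May 8, 2026, which is the last day of the waiting period.
Adding 43 calendar days to May 8, 2026 gives Jun 20, 2026, which is the last day of the standstill period.
The date cancellation becomes effective: 12 business days after Saturday, Jun 20, 2026, skipping weekends — Jun 22, Jun 23, Jun 24, Jun 25, …, Jul 3, Jul 6, Jul 7 — lands on Tuesday, Jul 7, 2026.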